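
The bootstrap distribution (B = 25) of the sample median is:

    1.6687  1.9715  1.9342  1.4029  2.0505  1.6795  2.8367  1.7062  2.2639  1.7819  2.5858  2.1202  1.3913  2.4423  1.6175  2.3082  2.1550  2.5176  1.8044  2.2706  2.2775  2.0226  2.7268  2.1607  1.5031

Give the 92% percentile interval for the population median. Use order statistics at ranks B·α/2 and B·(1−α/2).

(1.3913, 2.7268)

Sorted replicates: 1.3913, 1.4029, 1.5031, 1.6175, 1.6687, 1.6795, 1.7062, 1.7819, 1.8044, 1.9342, 1.9715, 2.0226, 2.0505, 2.1202, 2.1550, 2.1607, 2.2639, 2.2706, 2.2775, 2.3082, 2.4423, 2.5176, 2.5858, 2.7268, 2.8367
α = 0.08; lower rank = 25 × 0.040 = 1; upper rank = 25 × 0.960 = 24.
The 1st smallest replicate is 1.3913; the 24th is 2.7268.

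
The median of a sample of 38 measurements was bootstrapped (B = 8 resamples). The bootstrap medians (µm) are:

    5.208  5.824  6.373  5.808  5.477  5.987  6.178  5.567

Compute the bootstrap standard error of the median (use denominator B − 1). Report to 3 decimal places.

Bootstrap SE is the standard deviation of the 8 replicate medians.
Mean of replicates: (5.208 + 5.824 + 6.373 + 5.808 + 5.477 + 5.987 + 6.178 + 5.567) / 8 = 46.4220 / 8 = 5.8027
Sum of squared deviations: (−0.5947)² + (+0.0213)² + (+0.5703)² + (+0.0053)² + (−0.3257)² + (+0.1843)² + (+0.3753)² + (−0.2357)² = 1.0158
Variance = 1.0158 / 7 = 0.1451
SE* = √0.1451

SE* = 0.381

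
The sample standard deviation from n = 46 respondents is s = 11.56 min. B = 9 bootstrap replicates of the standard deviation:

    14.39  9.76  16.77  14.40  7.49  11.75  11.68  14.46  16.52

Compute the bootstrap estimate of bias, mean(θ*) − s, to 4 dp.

bias = +1.4644

mean(θ*) = (14.39 + 9.76 + 16.77 + 14.40 + 7.49 + 11.75 + 11.68 + 14.46 + 16.52) / 9 = 13.02444
bias = 13.02444 − 11.56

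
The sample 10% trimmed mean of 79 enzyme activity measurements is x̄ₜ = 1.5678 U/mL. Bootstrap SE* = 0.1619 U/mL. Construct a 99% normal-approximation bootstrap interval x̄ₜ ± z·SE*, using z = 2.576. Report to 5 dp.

Margin = 2.576 × 0.1619 = 0.417054
Interval: 1.5678 ± 0.417054

(1.15075, 1.98485)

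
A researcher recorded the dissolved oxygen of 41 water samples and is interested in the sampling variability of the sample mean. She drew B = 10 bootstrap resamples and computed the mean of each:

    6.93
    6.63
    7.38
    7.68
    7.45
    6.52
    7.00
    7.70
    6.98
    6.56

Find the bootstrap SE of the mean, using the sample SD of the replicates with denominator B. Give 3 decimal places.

SE* = 0.424

Bootstrap SE is the standard deviation of the 10 replicate means.
Mean of replicates: (6.93 + 6.63 + 7.38 + 7.68 + 7.45 + 6.52 + 7.00 + 7.70 + 6.98 + 6.56) / 10 = 70.8300 / 10 = 7.0830
Sum of squared deviations: (−0.1530)² + (−0.4530)² + (+0.2970)² + (+0.5970)² + (+0.3670)² + (−0.5630)² + (−0.0830)² + (+0.6170)² + (−0.1030)² + (−0.5230)² = 1.7966
Variance = 1.7966 / 10 = 0.1797
SE* = √0.1797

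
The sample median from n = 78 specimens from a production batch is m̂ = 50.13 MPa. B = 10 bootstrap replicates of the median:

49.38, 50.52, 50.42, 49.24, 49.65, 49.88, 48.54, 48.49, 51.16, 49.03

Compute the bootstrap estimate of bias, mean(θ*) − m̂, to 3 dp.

mean(θ*) = (49.38 + 50.52 + 50.42 + 49.24 + 49.65 + 49.88 + 48.54 + 48.49 + 51.16 + 49.03) / 10 = 49.6310
bias = 49.6310 − 50.13

bias = −0.499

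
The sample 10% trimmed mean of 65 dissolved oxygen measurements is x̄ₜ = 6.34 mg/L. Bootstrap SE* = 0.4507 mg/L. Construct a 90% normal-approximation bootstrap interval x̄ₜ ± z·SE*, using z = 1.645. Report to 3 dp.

(5.599, 7.081)

Margin = 1.645 × 0.4507 = 0.7414
Interval: 6.34 ± 0.7414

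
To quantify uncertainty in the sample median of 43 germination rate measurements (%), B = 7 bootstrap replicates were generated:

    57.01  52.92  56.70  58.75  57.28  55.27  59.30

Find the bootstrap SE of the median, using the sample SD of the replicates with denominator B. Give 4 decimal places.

Bootstrap SE is the standard deviation of the 7 replicate medians.
Mean of replicates: (57.01 + 52.92 + 56.70 + 58.75 + 57.28 + 55.27 + 59.30) / 7 = 397.23000 / 7 = 56.74714
Sum of squared deviations: (+0.26286)² + (−3.82714)² + (−0.04714)² + (+2.00286)² + (+0.53286)² + (−1.47714)² + (+2.55286)² = 27.71274
Variance = 27.71274 / 7 = 3.95896
SE* = √3.95896

SE* = 1.9897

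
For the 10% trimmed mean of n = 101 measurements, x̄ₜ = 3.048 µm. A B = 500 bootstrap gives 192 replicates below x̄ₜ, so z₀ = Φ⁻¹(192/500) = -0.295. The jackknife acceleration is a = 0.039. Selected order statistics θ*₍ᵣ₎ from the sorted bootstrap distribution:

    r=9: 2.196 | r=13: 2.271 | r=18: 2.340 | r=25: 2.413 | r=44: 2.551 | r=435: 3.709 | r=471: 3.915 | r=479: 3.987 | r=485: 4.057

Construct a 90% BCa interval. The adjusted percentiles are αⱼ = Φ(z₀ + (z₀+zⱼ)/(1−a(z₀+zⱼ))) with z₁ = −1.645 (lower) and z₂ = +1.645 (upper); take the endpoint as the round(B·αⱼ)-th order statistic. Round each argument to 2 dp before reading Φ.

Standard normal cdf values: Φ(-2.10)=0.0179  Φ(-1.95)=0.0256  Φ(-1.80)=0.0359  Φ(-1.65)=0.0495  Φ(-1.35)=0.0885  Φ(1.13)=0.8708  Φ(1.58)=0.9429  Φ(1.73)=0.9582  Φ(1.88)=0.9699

(2.196, 3.709)

Lower: z₀ + z₁ = -0.295 + (-1.645) = -1.940; 1 − a(z₀+z₁) = 1 − (0.039)(-1.940) = 1.0757; argument = -0.295 + (-1.940)/1.0757 = -2.0985 → -2.10.
α₁ = Φ(-2.10) = 0.0179; rank = round(500 × 0.0179) = 9; θ*₍9₎ = 2.196.
Upper: z₀ + z₂ = 1.350; 1 − a(z₀+z₂) = 0.9474; argument = 1.1300 → 1.13; α₂ = 0.8708; rank = 435; θ*₍435₎ = 3.709.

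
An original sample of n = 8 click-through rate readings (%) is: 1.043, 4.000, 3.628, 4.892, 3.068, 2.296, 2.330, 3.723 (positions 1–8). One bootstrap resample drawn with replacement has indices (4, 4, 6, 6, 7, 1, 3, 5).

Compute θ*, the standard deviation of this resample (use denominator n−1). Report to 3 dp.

Resample values: 4.892, 4.892, 2.296, 2.296, 2.330, 1.043, 3.628, 3.068.
Mean = 3.0556; sum of squared deviations = 12.8036
s² = 12.8036 / 7 = 1.8291
s = √1.8291 = 1.352

θ* = 1.352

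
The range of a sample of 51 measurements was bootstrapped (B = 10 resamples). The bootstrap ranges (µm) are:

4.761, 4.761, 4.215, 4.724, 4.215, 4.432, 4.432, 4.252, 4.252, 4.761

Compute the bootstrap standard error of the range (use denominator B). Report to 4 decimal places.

Bootstrap SE is the standard deviation of the 10 replicate ranges.
Mean of replicates: (4.761 + 4.761 + 4.215 + 4.724 + 4.215 + 4.432 + 4.432 + 4.252 + 4.252 + 4.761) / 10 = 44.80500 / 10 = 4.48050
Sum of squared deviations: (+0.28050)² + (+0.28050)² + (−0.26550)² + (+0.24350)² + (−0.26550)² + (−0.04850)² + (−0.04850)² + (−0.22850)² + (−0.22850)² + (+0.28050)² = 0.54544
Variance = 0.54544 / 10 = 0.05454
SE* = √0.05454

SE* = 0.2335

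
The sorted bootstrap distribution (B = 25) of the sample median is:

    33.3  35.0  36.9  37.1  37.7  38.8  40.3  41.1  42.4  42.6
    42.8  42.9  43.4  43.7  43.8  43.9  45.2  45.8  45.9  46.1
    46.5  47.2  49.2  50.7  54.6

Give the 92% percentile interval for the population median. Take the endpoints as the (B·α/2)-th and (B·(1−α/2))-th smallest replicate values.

(33.3, 50.7)

α = 0.08; lower rank = 25 × 0.040 = 1; upper rank = 25 × 0.960 = 24.
The 1st smallest replicate is 33.3; the 24th is 50.7.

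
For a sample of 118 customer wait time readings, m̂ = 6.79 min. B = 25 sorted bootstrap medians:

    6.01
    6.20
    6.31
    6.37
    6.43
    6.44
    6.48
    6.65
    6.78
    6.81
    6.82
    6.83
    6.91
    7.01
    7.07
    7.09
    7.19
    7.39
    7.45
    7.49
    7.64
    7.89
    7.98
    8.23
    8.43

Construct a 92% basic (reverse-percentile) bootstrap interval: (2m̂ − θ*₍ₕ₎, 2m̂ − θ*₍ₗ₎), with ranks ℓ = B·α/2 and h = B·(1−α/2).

(5.35, 7.57)

Percentile endpoints at ranks 1 and 24: θ*₍1₎ = 6.01, θ*₍24₎ = 8.23.
Basic interval reflects these around m̂:
  lower = 2 × 6.79 − 8.23 = 5.35
  upper = 2 × 6.79 − 6.01 = 7.57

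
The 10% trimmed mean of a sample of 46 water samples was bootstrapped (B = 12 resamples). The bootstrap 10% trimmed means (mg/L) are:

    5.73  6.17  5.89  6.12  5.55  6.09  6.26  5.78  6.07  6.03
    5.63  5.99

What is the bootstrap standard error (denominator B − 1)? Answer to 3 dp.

SE* = 0.225

Bootstrap SE is the standard deviation of the 12 replicate 10% trimmed means.
Mean of replicates: (5.73 + 6.17 + 5.89 + 6.12 + 5.55 + 6.09 + 6.26 + 5.78 + 6.07 + 6.03 + 5.63 + 5.99) / 12 = 71.3100 / 12 = 5.9425
Sum of squared deviations: (−0.2125)² + (+0.2275)² + (−0.0525)² + (+0.1775)² + (−0.3925)² + (+0.1475)² + (+0.3175)² + (−0.1625)² + (+0.1275)² + (+0.0875)² + (−0.3125)² + (+0.0475)² = 0.5580
Variance = 0.5580 / 11 = 0.0507
SE* = √0.0507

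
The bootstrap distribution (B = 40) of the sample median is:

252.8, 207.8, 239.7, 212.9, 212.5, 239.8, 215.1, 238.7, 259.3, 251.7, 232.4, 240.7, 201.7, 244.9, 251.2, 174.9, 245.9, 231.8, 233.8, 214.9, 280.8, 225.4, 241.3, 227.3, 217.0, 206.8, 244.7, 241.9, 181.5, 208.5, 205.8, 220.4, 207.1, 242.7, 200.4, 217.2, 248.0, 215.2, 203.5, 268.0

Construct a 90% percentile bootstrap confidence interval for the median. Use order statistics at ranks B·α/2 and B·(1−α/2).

Sorted replicates: 174.9, 181.5, 200.4, 201.7, 203.5, 205.8, 206.8, 207.1, 207.8, 208.5, 212.5, 212.9, 214.9, 215.1, 215.2, 217.0, 217.2, 220.4, 225.4, 227.3, 231.8, 232.4, 233.8, 238.7, 239.7, 239.8, 240.7, 241.3, 241.9, 242.7, 244.7, 244.9, 245.9, 248.0, 251.2, 251.7, 252.8, 259.3, 268.0, 280.8
α = 0.10; lower rank = 40 × 0.050 = 2; upper rank = 40 × 0.950 = 38.
The 2nd smallest replicate is 181.5; the 38th is 259.3.

(181.5, 259.3)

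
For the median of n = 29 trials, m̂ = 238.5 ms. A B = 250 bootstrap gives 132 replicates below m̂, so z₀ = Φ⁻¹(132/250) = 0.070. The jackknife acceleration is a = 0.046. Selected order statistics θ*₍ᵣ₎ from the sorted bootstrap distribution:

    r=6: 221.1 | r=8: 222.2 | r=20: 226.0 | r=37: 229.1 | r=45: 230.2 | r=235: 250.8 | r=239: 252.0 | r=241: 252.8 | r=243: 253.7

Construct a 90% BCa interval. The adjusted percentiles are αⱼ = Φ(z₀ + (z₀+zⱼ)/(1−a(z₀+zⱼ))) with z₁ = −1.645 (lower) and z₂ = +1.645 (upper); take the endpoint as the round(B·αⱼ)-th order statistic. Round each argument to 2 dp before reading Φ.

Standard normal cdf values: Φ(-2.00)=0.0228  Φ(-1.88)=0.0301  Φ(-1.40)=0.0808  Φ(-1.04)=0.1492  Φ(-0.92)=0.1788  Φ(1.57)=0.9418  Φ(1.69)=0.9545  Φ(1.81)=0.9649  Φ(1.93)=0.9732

(226.0, 253.7)

Lower: z₀ + z₁ = 0.070 + (-1.645) = -1.575; 1 − a(z₀+z₁) = 1 − (0.046)(-1.575) = 1.0724; argument = 0.070 + (-1.575)/1.0724 = -1.3986 → -1.40.
α₁ = Φ(-1.40) = 0.0808; rank = round(250 × 0.0808) = 20; θ*₍20₎ = 226.0.
Upper: z₀ + z₂ = 1.715; 1 − a(z₀+z₂) = 0.9211; argument = 1.9319 → 1.93; α₂ = 0.9732; rank = 243; θ*₍243₎ = 253.7.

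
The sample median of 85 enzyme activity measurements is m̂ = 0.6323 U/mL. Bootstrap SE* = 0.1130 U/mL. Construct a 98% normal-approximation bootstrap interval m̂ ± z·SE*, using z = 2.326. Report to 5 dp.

Margin = 2.326 × 0.1130 = 0.262838
Interval: 0.6323 ± 0.262838

(0.36946, 0.89514)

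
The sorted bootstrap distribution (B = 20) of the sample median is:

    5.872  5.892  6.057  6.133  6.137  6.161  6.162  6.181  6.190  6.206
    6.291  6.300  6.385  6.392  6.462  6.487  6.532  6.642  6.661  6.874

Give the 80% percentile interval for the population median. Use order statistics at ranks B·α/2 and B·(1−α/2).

(5.892, 6.642)

α = 0.20; lower rank = 20 × 0.100 = 2; upper rank = 20 × 0.900 = 18.
The 2nd smallest replicate is 5.892; the 18th is 6.642.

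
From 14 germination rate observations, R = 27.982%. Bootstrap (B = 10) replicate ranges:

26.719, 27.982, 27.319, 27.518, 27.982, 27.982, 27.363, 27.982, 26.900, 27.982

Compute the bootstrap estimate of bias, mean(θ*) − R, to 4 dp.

bias = −0.4091

mean(θ*) = (26.719 + 27.982 + 27.319 + 27.518 + 27.982 + 27.982 + 27.363 + 27.982 + 26.900 + 27.982) / 10 = 27.57290
bias = 27.57290 − 27.982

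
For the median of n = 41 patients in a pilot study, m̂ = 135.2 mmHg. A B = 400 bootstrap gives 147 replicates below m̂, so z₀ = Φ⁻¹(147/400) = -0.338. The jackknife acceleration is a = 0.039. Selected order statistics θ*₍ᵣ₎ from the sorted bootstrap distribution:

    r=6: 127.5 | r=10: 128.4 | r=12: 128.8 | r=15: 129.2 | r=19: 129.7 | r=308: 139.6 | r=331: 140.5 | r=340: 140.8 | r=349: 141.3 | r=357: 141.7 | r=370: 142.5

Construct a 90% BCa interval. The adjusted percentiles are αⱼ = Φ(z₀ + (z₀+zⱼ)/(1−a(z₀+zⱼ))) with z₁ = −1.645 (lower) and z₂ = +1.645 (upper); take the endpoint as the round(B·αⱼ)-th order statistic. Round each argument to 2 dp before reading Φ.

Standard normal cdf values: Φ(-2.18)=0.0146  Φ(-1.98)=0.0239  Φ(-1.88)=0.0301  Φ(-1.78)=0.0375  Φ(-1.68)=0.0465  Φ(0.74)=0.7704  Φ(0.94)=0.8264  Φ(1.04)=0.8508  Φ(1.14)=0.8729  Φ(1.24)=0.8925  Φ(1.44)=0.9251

(127.5, 140.8)

Lower: z₀ + z₁ = -0.338 + (-1.645) = -1.983; 1 − a(z₀+z₁) = 1 − (0.039)(-1.983) = 1.0773; argument = -0.338 + (-1.983)/1.0773 = -2.1786 → -2.18.
α₁ = Φ(-2.18) = 0.0146; rank = round(400 × 0.0146) = 6; θ*₍6₎ = 127.5.
Upper: z₀ + z₂ = 1.307; 1 − a(z₀+z₂) = 0.9490; argument = 1.0392 → 1.04; α₂ = 0.8508; rank = 340; θ*₍340₎ = 140.8.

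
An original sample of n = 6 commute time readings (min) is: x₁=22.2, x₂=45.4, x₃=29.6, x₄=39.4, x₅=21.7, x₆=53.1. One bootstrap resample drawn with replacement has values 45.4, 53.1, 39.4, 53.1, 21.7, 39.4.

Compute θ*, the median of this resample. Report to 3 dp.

θ* = 42.400

Sorted: 21.7, 39.4, 39.4, 45.4, 53.1, 53.1
Median = average of the two middle values = 42.400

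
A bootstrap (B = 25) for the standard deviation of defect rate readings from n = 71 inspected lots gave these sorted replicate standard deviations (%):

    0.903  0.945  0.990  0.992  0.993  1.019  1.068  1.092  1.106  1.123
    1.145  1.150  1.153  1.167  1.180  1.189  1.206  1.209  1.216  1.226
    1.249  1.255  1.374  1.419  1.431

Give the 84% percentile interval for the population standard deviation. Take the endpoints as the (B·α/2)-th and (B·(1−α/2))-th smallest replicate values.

(0.945, 1.374)

α = 0.16; lower rank = 25 × 0.080 = 2; upper rank = 25 × 0.920 = 23.
The 2nd smallest replicate is 0.945; the 23rd is 1.374.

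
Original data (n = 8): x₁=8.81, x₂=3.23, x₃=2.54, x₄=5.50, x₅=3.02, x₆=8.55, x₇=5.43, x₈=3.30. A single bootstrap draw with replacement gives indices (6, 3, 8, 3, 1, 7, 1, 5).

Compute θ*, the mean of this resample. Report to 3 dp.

θ* = 5.375

Resample values: 8.55, 2.54, 3.30, 2.54, 8.81, 5.43, 8.81, 3.02.
Mean = (8.55 + 2.54 + 3.30 + 2.54 + 8.81 + 5.43 + 8.81 + 3.02) / 8 = 43.000 / 8 = 5.375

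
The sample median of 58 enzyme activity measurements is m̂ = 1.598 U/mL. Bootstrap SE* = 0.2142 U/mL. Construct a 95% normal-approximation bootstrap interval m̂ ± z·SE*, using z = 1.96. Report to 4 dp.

(1.1782, 2.0178)

Margin = 1.96 × 0.2142 = 0.41983
Interval: 1.598 ± 0.41983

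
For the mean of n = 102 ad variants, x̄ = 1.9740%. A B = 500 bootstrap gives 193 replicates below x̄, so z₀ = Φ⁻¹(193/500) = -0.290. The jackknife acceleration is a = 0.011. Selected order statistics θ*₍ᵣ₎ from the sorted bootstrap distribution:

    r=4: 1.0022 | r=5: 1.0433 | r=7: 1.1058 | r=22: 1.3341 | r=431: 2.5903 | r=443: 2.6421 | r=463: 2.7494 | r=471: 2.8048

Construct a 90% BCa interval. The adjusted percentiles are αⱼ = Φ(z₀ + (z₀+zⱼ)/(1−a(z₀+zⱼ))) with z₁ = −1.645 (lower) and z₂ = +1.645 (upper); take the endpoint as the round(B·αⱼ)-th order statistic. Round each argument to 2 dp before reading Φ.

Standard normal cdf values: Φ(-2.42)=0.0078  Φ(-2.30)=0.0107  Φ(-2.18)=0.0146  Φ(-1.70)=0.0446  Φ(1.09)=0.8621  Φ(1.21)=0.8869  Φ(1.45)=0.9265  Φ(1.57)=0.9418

(1.1058, 2.5903)

Lower: z₀ + z₁ = -0.290 + (-1.645) = -1.935; 1 − a(z₀+z₁) = 1 − (0.011)(-1.935) = 1.0213; argument = -0.290 + (-1.935)/1.0213 = -2.1847 → -2.18.
α₁ = Φ(-2.18) = 0.0146; rank = round(500 × 0.0146) = 7; θ*₍7₎ = 1.1058.
Upper: z₀ + z₂ = 1.355; 1 − a(z₀+z₂) = 0.9851; argument = 1.0855 → 1.09; α₂ = 0.8621; rank = 431; θ*₍431₎ = 2.5903.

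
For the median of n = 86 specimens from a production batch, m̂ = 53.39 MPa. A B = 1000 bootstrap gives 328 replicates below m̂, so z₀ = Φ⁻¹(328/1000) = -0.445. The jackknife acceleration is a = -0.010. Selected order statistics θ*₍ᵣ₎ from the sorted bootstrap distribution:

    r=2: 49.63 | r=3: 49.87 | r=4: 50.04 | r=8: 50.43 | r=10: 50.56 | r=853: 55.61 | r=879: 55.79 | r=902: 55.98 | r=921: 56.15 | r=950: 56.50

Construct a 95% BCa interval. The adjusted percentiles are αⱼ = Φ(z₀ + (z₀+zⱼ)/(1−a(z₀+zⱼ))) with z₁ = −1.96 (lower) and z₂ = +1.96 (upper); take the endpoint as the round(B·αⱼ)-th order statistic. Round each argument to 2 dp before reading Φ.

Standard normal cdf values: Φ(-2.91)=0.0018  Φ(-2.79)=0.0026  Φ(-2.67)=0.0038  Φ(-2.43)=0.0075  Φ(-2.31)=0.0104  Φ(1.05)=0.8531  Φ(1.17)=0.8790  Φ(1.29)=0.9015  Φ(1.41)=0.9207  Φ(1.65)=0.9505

Lower: z₀ + z₁ = -0.445 + (-1.960) = -2.405; 1 − a(z₀+z₁) = 1 − (-0.010)(-2.405) = 0.9759; argument = -0.445 + (-2.405)/0.9759 = -2.9093 → -2.91.
α₁ = Φ(-2.91) = 0.0018; rank = round(1000 × 0.0018) = 2; θ*₍2₎ = 49.63.
Upper: z₀ + z₂ = 1.515; 1 − a(z₀+z₂) = 1.0151; argument = 1.0474 → 1.05; α₂ = 0.8531; rank = 853; θ*₍853₎ = 55.61.

(49.63, 55.61)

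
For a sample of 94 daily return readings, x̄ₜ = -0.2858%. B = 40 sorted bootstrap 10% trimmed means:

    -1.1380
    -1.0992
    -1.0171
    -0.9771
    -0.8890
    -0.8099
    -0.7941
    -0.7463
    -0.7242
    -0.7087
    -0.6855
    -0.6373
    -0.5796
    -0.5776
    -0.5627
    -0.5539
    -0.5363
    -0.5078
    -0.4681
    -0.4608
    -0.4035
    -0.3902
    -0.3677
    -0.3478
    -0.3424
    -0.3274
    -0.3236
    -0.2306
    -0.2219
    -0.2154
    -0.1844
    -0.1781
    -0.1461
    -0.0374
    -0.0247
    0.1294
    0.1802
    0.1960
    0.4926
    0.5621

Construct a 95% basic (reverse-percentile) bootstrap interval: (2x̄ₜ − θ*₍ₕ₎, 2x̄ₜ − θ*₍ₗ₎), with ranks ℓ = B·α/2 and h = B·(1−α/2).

Percentile endpoints at ranks 1 and 39: θ*₍1₎ = -1.1380, θ*₍39₎ = 0.4926.
Basic interval reflects these around x̄ₜ:
  lower = 2 × -0.2858 − 0.4926 = -1.0642
  upper = 2 × -0.2858 − -1.1380 = 0.5664

(-1.0642, 0.5664)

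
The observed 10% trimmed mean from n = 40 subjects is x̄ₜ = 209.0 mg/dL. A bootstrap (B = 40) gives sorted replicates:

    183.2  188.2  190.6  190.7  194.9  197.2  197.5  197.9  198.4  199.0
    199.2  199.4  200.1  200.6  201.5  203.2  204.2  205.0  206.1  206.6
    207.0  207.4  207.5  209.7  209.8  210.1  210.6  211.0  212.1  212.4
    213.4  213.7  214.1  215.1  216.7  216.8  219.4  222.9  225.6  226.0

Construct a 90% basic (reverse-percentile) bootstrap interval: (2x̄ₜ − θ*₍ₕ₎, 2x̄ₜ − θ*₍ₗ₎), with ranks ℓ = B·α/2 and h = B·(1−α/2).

Percentile endpoints at ranks 2 and 38: θ*₍2₎ = 188.2, θ*₍38₎ = 222.9.
Basic interval reflects these around x̄ₜ:
  lower = 2 × 209.0 − 222.9 = 195.1
  upper = 2 × 209.0 − 188.2 = 229.8

(195.1, 229.8)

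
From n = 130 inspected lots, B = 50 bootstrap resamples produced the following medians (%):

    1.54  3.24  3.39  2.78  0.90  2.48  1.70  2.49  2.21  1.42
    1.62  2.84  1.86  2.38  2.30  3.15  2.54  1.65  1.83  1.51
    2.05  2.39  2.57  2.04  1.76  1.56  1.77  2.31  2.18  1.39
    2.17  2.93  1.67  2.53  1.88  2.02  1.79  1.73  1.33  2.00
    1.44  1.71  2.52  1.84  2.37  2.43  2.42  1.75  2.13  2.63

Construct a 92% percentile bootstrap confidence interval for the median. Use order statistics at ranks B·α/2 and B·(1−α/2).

Sorted replicates: 0.90, 1.33, 1.39, 1.42, 1.44, 1.51, 1.54, 1.56, 1.62, 1.65, 1.67, 1.70, 1.71, 1.73, 1.75, 1.76, 1.77, 1.79, 1.83, 1.84, 1.86, 1.88, 2.00, 2.02, 2.04, 2.05, 2.13, 2.17, 2.18, 2.21, 2.30, 2.31, 2.37, 2.38, 2.39, 2.42, 2.43, 2.48, 2.49, 2.52, 2.53, 2.54, 2.57, 2.63, 2.78, 2.84, 2.93, 3.15, 3.24, 3.39
α = 0.08; lower rank = 50 × 0.040 = 2; upper rank = 50 × 0.960 = 48.
The 2nd smallest replicate is 1.33; the 48th is 3.15.

(1.33, 3.15)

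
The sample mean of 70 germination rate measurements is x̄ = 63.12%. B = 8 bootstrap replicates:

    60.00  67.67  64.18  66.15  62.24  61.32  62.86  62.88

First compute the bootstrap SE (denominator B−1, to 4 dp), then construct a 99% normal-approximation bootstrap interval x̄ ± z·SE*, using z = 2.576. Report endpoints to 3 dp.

Mean of replicates = 63.4125; sum of squared deviations = 44.1966; SE* = √(44.1966/7) = 2.5127
Margin = 2.576 × 2.5127 = 6.4727
Interval: 63.12 ± 6.4727

(56.647, 69.593)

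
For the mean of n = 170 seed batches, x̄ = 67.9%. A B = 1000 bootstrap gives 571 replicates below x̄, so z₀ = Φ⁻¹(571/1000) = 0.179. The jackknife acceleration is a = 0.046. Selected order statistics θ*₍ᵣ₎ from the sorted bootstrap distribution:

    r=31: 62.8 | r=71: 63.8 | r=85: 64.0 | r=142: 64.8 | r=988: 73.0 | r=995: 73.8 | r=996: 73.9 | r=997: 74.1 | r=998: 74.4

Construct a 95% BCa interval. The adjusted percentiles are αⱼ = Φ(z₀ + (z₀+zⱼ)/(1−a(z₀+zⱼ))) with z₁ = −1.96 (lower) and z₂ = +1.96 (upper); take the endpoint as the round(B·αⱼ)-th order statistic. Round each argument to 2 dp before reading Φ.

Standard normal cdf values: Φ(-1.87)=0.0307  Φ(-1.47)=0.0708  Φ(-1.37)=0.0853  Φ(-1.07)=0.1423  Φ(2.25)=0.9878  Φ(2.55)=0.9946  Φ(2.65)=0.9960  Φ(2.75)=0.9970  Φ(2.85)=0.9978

(63.8, 73.8)

Lower: z₀ + z₁ = 0.179 + (-1.960) = -1.781; 1 − a(z₀+z₁) = 1 − (0.046)(-1.781) = 1.0819; argument = 0.179 + (-1.781)/1.0819 = -1.4671 → -1.47.
α₁ = Φ(-1.47) = 0.0708; rank = round(1000 × 0.0708) = 71; θ*₍71₎ = 63.8.
Upper: z₀ + z₂ = 2.139; 1 − a(z₀+z₂) = 0.9016; argument = 2.5514 → 2.55; α₂ = 0.9946; rank = 995; θ*₍995₎ = 73.8.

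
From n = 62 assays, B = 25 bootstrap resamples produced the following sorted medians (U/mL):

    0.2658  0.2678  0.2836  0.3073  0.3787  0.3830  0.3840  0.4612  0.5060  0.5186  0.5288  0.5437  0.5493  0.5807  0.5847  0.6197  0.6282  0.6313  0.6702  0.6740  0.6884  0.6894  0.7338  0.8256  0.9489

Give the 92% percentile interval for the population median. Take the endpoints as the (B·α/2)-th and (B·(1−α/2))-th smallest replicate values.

α = 0.08; lower rank = 25 × 0.040 = 1; upper rank = 25 × 0.960 = 24.
The 1st smallest replicate is 0.2658; the 24th is 0.8256.

(0.2658, 0.8256)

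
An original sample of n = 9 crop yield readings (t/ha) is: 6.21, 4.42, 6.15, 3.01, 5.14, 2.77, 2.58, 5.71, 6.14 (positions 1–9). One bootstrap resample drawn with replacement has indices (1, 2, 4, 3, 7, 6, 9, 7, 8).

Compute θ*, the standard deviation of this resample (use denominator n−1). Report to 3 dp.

Resample values: 6.21, 4.42, 3.01, 6.15, 2.58, 2.77, 6.14, 2.58, 5.71.
Mean = 4.3967; sum of squared deviations = 22.2964
s² = 22.2964 / 8 = 2.7870
s = √2.7870 = 1.669

θ* = 1.669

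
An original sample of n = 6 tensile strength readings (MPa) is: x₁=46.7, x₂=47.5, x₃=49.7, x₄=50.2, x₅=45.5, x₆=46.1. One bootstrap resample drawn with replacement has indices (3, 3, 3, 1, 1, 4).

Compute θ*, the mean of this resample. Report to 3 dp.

Resample values: 49.7, 49.7, 49.7, 46.7, 46.7, 50.2.
Mean = (49.7 + 49.7 + 49.7 + 46.7 + 46.7 + 50.2) / 6 = 292.70 / 6 = 48.783

θ* = 48.783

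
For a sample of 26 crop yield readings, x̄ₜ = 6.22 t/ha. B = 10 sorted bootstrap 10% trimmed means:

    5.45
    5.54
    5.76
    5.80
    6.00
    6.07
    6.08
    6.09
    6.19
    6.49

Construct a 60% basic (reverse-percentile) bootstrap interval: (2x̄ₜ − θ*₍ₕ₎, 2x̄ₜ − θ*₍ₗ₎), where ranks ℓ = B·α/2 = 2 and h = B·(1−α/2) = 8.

Percentile endpoints at ranks 2 and 8: θ*₍2₎ = 5.54, θ*₍8₎ = 6.09.
Basic interval reflects these around x̄ₜ:
  lower = 2 × 6.22 − 6.09 = 6.35
  upper = 2 × 6.22 − 5.54 = 6.90

(6.35, 6.90)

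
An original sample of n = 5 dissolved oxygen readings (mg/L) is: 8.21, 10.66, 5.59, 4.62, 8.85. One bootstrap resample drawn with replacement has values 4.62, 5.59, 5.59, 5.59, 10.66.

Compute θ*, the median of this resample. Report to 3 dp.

θ* = 5.590

Sorted: 4.62, 5.59, 5.59, 5.59, 10.66
Median = middle value = 5.590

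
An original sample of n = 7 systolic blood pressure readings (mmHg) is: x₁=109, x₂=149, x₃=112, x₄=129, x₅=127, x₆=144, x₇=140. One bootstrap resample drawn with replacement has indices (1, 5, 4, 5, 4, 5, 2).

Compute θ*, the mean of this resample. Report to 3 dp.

Resample values: 109, 127, 129, 127, 129, 127, 149.
Mean = (109 + 127 + 129 + 127 + 129 + 127 + 149) / 7 = 897.0 / 7 = 128.143

θ* = 128.143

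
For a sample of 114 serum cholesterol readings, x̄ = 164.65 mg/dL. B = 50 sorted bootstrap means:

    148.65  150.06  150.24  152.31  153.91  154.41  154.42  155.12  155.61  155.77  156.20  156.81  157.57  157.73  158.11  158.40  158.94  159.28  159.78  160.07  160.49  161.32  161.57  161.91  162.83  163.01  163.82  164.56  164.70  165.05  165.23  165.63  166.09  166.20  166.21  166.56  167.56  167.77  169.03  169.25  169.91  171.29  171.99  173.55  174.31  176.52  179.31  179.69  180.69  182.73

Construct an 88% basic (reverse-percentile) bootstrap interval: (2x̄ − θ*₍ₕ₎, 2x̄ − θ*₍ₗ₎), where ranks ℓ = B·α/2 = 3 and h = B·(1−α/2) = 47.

(149.99, 179.06)

Percentile endpoints at ranks 3 and 47: θ*₍3₎ = 150.24, θ*₍47₎ = 179.31.
Basic interval reflects these around x̄:
  lower = 2 × 164.65 − 179.31 = 149.99
  upper = 2 × 164.65 − 150.24 = 179.06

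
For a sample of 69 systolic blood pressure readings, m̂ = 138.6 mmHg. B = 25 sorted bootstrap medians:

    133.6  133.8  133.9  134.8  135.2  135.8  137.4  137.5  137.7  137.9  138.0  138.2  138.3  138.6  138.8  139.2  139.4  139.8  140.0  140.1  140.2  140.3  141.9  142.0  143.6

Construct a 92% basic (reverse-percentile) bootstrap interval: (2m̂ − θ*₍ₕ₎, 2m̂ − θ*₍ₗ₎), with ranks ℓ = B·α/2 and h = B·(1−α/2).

Percentile endpoints at ranks 1 and 24: θ*₍1₎ = 133.6, θ*₍24₎ = 142.0.
Basic interval reflects these around m̂:
  lower = 2 × 138.6 − 142.0 = 135.2
  upper = 2 × 138.6 − 133.6 = 143.6

(135.2, 143.6)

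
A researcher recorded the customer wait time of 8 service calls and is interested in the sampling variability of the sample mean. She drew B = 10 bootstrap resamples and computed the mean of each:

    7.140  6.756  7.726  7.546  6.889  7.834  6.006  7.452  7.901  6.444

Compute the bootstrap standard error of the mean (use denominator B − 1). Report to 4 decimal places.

SE* = 0.6358

Bootstrap SE is the standard deviation of the 10 replicate means.
Mean of replicates: (7.140 + 6.756 + 7.726 + 7.546 + 6.889 + 7.834 + 6.006 + 7.452 + 7.901 + 6.444) / 10 = 71.69400 / 10 = 7.16940
Sum of squared deviations: (−0.02940)² + (−0.41340)² + (+0.55660)² + (+0.37660)² + (−0.28040)² + (+0.66460)² + (−1.16340)² + (+0.28260)² + (+0.73160)² + (−0.72540)² = 3.63852
Variance = 3.63852 / 9 = 0.40428
SE* = √0.40428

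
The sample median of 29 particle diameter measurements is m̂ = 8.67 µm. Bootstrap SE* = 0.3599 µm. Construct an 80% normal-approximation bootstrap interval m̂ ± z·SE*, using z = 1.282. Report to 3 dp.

(8.209, 9.131)

Margin = 1.282 × 0.3599 = 0.4614
Interval: 8.67 ± 0.4614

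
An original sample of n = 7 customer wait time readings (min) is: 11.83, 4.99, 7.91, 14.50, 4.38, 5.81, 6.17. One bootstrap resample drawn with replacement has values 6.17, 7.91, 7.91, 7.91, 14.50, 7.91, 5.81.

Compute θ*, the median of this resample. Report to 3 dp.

θ* = 7.910

Sorted: 5.81, 6.17, 7.91, 7.91, 7.91, 7.91, 14.50
Median = middle value = 7.910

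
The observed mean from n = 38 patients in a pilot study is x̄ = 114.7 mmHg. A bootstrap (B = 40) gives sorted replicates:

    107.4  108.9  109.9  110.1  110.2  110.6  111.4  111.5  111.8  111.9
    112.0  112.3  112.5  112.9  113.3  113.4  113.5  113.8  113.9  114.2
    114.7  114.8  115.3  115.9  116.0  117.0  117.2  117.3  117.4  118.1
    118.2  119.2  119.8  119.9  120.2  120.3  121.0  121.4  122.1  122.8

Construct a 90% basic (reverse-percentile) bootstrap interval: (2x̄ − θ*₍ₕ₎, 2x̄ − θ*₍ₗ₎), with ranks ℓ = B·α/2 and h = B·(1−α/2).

Percentile endpoints at ranks 2 and 38: θ*₍2₎ = 108.9, θ*₍38₎ = 121.4.
Basic interval reflects these around x̄:
  lower = 2 × 114.7 − 121.4 = 108.0
  upper = 2 × 114.7 − 108.9 = 120.5

(108.0, 120.5)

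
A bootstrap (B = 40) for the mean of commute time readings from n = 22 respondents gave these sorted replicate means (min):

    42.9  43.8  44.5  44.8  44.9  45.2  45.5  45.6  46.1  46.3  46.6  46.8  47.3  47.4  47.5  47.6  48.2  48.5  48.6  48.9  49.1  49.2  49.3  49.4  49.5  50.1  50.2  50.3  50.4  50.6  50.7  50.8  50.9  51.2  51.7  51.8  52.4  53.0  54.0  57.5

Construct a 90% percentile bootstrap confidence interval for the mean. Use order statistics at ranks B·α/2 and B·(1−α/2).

(43.8, 53.0)

α = 0.10; lower rank = 40 × 0.050 = 2; upper rank = 40 × 0.950 = 38.
The 2nd smallest replicate is 43.8; the 38th is 53.0.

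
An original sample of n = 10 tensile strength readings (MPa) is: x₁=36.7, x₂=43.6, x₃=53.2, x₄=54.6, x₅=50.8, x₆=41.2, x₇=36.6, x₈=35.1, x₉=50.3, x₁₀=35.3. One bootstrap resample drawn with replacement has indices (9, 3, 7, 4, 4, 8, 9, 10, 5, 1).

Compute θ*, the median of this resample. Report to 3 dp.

Resample values: 50.3, 53.2, 36.6, 54.6, 54.6, 35.1, 50.3, 35.3, 50.8, 36.7.
Sorted: 35.1, 35.3, 36.6, 36.7, 50.3, 50.3, 50.8, 53.2, 54.6, 54.6
Median = average of the two middle values = 50.300

θ* = 50.300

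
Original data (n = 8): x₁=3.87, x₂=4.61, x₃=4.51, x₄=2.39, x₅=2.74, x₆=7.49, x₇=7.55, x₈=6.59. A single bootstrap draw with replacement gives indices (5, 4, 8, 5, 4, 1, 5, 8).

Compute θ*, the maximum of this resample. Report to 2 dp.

θ* = 6.59

Resample values: 2.74, 2.39, 6.59, 2.74, 2.39, 3.87, 2.74, 6.59.
Maximum = 6.59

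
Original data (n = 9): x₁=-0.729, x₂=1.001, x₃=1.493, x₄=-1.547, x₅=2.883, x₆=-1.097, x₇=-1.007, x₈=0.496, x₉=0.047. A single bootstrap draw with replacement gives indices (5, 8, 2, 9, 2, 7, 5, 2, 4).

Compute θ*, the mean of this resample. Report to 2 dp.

θ* = 0.75

Resample values: 2.883, 0.496, 1.001, 0.047, 1.001, -1.007, 2.883, 1.001, -1.547.
Mean = (2.883 + 0.496 + 1.001 + 0.047 + 1.001 + (-1.007) + 2.883 + 1.001 + (-1.547)) / 9 = 6.7580 / 9 = 0.75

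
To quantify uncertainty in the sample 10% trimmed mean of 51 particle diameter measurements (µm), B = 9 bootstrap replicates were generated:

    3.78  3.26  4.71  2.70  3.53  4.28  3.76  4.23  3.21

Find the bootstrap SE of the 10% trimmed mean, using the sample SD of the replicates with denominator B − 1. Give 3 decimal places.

SE* = 0.623

Bootstrap SE is the standard deviation of the 9 replicate 10% trimmed means.
Mean of replicates: (3.78 + 3.26 + 4.71 + 2.70 + 3.53 + 4.28 + 3.76 + 4.23 + 3.21) / 9 = 33.4600 / 9 = 3.7178
Sum of squared deviations: (+0.0622)² + (−0.4578)² + (+0.9922)² + (−1.0178)² + (−0.1878)² + (+0.5622)² + (+0.0422)² + (+0.5122)² + (−0.5078)² = 3.1072
Variance = 3.1072 / 8 = 0.3884
SE* = √0.3884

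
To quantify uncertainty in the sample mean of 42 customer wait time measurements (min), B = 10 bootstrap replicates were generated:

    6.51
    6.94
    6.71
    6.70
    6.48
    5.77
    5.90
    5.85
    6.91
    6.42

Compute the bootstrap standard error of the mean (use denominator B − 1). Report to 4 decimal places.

Bootstrap SE is the standard deviation of the 10 replicate means.
Mean of replicates: (6.51 + 6.94 + 6.71 + 6.70 + 6.48 + 5.77 + 5.90 + 5.85 + 6.91 + 6.42) / 10 = 64.19000 / 10 = 6.41900
Sum of squared deviations: (+0.09100)² + (+0.52100)² + (+0.29100)² + (+0.28100)² + (+0.06100)² + (−0.64900)² + (−0.51900)² + (−0.56900)² + (+0.49100)² + (+0.00100)² = 1.70249
Variance = 1.70249 / 9 = 0.18917
SE* = √0.18917

SE* = 0.4349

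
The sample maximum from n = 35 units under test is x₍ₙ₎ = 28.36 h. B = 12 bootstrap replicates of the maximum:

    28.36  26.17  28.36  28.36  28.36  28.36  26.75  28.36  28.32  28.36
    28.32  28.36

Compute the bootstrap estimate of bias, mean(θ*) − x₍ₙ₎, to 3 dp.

mean(θ*) = (28.36 + 26.17 + 28.36 + 28.36 + 28.36 + 28.36 + 26.75 + 28.36 + 28.32 + 28.36 + 28.32 + 28.36) / 12 = 28.0367
bias = 28.0367 − 28.36

bias = −0.323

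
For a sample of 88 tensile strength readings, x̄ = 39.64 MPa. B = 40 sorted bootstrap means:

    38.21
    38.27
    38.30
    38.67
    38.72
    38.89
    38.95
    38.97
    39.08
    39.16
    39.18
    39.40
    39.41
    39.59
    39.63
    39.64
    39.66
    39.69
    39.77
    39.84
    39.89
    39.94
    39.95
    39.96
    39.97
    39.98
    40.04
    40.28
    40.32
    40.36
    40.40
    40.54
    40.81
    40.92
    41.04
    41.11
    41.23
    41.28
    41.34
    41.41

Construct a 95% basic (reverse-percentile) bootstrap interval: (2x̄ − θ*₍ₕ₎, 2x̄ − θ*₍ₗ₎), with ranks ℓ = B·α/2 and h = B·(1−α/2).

(37.94, 41.07)

Percentile endpoints at ranks 1 and 39: θ*₍1₎ = 38.21, θ*₍39₎ = 41.34.
Basic interval reflects these around x̄:
  lower = 2 × 39.64 − 41.34 = 37.94
  upper = 2 × 39.64 − 38.21 = 41.07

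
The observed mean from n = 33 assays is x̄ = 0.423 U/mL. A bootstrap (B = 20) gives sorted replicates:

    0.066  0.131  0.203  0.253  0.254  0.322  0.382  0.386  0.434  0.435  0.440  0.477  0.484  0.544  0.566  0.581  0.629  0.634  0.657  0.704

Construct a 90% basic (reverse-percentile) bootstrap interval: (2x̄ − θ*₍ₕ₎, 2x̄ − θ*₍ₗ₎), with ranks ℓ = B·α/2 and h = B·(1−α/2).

(0.189, 0.780)

Percentile endpoints at ranks 1 and 19: θ*₍1₎ = 0.066, θ*₍19₎ = 0.657.
Basic interval reflects these around x̄:
  lower = 2 × 0.423 − 0.657 = 0.189
  upper = 2 × 0.423 − 0.066 = 0.780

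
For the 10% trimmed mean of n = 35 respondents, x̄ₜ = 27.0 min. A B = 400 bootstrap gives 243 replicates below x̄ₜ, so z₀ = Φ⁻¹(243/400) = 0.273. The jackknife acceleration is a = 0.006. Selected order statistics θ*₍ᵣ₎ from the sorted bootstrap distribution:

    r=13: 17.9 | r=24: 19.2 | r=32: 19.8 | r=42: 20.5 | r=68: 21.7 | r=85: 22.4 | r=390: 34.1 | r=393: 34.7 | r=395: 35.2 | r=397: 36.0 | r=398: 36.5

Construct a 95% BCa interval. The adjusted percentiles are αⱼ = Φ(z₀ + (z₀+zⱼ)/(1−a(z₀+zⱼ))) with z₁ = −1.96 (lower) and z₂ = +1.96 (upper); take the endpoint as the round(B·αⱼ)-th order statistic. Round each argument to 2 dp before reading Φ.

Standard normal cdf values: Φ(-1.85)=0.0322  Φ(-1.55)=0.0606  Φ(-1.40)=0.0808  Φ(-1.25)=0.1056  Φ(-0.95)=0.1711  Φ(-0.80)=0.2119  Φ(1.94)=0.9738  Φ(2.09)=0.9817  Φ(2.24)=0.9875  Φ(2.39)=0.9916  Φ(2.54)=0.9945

Lower: z₀ + z₁ = 0.273 + (-1.960) = -1.687; 1 − a(z₀+z₁) = 1 − (0.006)(-1.687) = 1.0101; argument = 0.273 + (-1.687)/1.0101 = -1.3971 → -1.40.
α₁ = Φ(-1.40) = 0.0808; rank = round(400 × 0.0808) = 32; θ*₍32₎ = 19.8.
Upper: z₀ + z₂ = 2.233; 1 − a(z₀+z₂) = 0.9866; argument = 2.5363 → 2.54; α₂ = 0.9945; rank = 398; θ*₍398₎ = 36.5.

(19.8, 36.5)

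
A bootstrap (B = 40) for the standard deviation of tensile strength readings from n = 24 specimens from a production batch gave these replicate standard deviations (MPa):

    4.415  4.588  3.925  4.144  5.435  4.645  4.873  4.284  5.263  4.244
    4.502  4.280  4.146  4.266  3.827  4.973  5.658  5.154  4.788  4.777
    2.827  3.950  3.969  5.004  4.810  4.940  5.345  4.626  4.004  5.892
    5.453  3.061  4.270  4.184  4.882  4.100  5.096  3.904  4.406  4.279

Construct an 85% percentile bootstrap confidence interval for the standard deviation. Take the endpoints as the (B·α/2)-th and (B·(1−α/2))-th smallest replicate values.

(3.827, 5.435)

Sorted replicates: 2.827, 3.061, 3.827, 3.904, 3.925, 3.950, 3.969, 4.004, 4.100, 4.144, 4.146, 4.184, 4.244, 4.266, 4.270, 4.279, 4.280, 4.284, 4.406, 4.415, 4.502, 4.588, 4.626, 4.645, 4.777, 4.788, 4.810, 4.873, 4.882, 4.940, 4.973, 5.004, 5.096, 5.154, 5.263, 5.345, 5.435, 5.453, 5.658, 5.892
α = 0.15; lower rank = 40 × 0.075 = 3; upper rank = 40 × 0.925 = 37.
The 3rd smallest replicate is 3.827; the 37th is 5.435.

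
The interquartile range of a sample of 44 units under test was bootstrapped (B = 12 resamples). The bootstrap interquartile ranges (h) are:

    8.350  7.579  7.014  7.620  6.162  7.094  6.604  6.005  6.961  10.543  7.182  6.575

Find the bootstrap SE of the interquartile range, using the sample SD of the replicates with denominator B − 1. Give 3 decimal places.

SE* = 1.207

Bootstrap SE is the standard deviation of the 12 replicate interquartile ranges.
Mean of replicates: (8.350 + 7.579 + 7.014 + 7.620 + 6.162 + 7.094 + 6.604 + 6.005 + 6.961 + 10.543 + 7.182 + 6.575) / 12 = 87.6890 / 12 = 7.3074
Sum of squared deviations: (+1.0426)² + (+0.2716)² + (−0.2934)² + (+0.3126)² + (−1.1454)² + (−0.2134)² + (−0.7034)² + (−1.3024)² + (−0.3464)² + (+3.2356)² + (−0.1254)² + (−0.7324)² = 16.0343
Variance = 16.0343 / 11 = 1.4577
SE* = √1.4577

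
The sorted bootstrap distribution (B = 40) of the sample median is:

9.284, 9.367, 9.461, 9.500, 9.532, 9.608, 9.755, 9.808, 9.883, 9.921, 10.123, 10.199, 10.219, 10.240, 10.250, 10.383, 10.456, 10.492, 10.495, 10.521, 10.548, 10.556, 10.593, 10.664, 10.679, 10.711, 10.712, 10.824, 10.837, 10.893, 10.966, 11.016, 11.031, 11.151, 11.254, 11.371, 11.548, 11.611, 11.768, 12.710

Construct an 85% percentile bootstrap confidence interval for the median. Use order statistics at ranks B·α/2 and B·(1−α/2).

(9.461, 11.548)

α = 0.15; lower rank = 40 × 0.075 = 3; upper rank = 40 × 0.925 = 37.
The 3rd smallest replicate is 9.461; the 37th is 11.548.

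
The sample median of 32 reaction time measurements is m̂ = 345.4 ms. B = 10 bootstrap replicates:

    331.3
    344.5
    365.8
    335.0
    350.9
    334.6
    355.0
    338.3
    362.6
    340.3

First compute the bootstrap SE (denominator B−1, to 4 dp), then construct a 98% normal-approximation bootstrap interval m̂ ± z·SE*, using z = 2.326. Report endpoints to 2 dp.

(317.09, 373.71)

Mean of replicates = 345.8300; sum of squared deviations = 1333.4010; SE* = √(1333.4010/9) = 12.1719
Margin = 2.326 × 12.1719 = 28.312
Interval: 345.4 ± 28.312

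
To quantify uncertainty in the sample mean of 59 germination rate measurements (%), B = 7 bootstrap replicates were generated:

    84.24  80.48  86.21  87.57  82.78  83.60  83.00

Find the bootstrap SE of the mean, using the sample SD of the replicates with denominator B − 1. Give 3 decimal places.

SE* = 2.335

Bootstrap SE is the standard deviation of the 7 replicate means.
Mean of replicates: (84.24 + 80.48 + 86.21 + 87.57 + 82.78 + 83.60 + 83.00) / 7 = 587.8800 / 7 = 83.9829
Sum of squared deviations: (+0.2571)² + (−3.5029)² + (+2.2271)² + (+3.5871)² + (−1.2029)² + (−0.3829)² + (−0.9829)² = 32.7233
Variance = 32.7233 / 6 = 5.4539
SE* = √5.4539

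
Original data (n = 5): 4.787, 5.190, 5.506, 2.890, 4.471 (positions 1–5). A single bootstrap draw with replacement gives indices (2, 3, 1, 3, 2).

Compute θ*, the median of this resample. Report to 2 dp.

Resample values: 5.190, 5.506, 4.787, 5.506, 5.190.
Sorted: 4.787, 5.190, 5.190, 5.506, 5.506
Median = middle value = 5.19

θ* = 5.19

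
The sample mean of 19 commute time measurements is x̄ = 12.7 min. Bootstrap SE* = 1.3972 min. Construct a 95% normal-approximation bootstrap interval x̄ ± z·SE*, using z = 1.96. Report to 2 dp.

(9.96, 15.44)

Margin = 1.96 × 1.3972 = 2.739
Interval: 12.7 ± 2.739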